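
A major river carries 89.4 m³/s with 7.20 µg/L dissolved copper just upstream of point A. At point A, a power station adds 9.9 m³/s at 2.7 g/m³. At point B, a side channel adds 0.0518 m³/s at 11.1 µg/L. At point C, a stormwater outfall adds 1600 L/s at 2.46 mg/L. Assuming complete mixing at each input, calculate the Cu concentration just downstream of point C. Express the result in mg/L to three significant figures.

0.310 mg/L

7.20 µg/L = 0.0072 mg/L.
After input A: C = (89.4·0.0072 + 9.9·2.7) / 99.3 = 0.2757 mg/L.
11.1 µg/L = 0.0111 mg/L.
After input B: C = (99.3·0.2757 + 0.0518·0.0111) / 99.35 = 0.2755 mg/L.
1600 L/s = 1.6 m³/s.
After input C: C = (99.35·0.2755 + 1.6·2.46) / 101 = 0.3102 mg/L.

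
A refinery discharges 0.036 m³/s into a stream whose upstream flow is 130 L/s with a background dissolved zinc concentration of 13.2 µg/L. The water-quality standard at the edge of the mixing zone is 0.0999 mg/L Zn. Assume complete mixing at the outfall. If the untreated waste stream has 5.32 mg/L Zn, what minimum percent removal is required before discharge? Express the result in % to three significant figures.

92.2 %

130 L/s = 0.13 m³/s.
13.2 µg/L = 0.0132 mg/L.
Mass balance: 0.0999·0.166 = 0.036·Cₑ + 0.13·0.0132.
Cₑ = (0.01658 − 0.001716) / 0.036 = 0.413 mg/L.
Required removal = 1 − 0.413/5.32 = 92.24 %.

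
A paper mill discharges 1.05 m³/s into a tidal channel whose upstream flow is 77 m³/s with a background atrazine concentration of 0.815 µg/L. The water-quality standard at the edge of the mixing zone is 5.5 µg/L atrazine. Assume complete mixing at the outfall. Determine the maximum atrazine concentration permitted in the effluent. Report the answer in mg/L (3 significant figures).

0.815 µg/L = 0.000815 mg/L.
5.5 µg/L = 0.0055 mg/L.
Mass balance: 0.0055·78.05 = 1.05·Cₑ + 77·0.000815.
Cₑ = (0.4293 − 0.06275) / 1.05 = 0.3491 mg/L.

0.349 mg/L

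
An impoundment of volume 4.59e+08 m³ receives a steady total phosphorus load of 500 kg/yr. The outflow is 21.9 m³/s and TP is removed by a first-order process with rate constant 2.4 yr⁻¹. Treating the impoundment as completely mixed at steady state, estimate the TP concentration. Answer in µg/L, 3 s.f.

0.279 µg/L

Outflow Q = 21.9 m³/s × 3.156e+07 s/yr = 6.911e+08 m³/yr.
Steady-state CSTR mass balance: W = Q·C + k·V·C, so C = W/(Q + kV).
Q + kV = 6.911e+08 + 2.4·4.59e+08 = 1.793e+09 m³/yr.
C = 500/1.793e+09 = 2.789e-07 kg/m³ = 0.0002789 mg/L = 0.2789 µg/L.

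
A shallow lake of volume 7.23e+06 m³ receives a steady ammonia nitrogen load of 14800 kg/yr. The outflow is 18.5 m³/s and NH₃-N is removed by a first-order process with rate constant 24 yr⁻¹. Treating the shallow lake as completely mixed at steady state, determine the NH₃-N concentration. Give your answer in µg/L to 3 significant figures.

19.5 µg/L

Outflow Q = 18.5 m³/s × 3.156e+07 s/yr = 5.838e+08 m³/yr.
Steady-state CSTR mass balance: W = Q·C + k·V·C, so C = W/(Q + kV).
Q + kV = 5.838e+08 + 24·7.23e+06 = 7.573e+08 m³/yr.
C = 14800/7.573e+08 = 1.954e-05 kg/m³ = 0.01954 mg/L = 19.54 µg/L.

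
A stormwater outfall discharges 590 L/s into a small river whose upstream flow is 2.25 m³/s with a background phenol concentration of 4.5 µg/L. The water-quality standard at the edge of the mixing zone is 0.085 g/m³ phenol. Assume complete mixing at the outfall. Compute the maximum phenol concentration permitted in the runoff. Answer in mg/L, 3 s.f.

0.392 mg/L

590 L/s = 0.59 m³/s.
4.5 µg/L = 0.0045 mg/L.
Mass balance: 0.085·2.84 = 0.59·Cₑ + 2.25·0.0045.
Cₑ = (0.2414 − 0.01013) / 0.59 = 0.392 mg/L.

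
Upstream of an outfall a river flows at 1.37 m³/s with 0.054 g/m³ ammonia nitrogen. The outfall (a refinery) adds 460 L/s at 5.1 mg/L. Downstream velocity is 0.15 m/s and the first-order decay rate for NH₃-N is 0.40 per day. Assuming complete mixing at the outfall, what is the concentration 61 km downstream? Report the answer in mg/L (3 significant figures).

460 L/s = 0.46 m³/s.
After complete mixing, C₀ = (0.46·5.1 + 1.37·0.054) / 1.83 = 1.322 mg/L.
Travel time t = 6.1e+04 m / 0.15 m/s = 4.067e+05 s = 4.707 d.
C = 1.322·exp(−0.40·4.707) = 1.322·0.1522 = 0.2012 mg/L.

0.201 mg/L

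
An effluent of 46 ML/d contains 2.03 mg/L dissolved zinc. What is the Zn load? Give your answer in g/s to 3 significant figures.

1.08 g/s

46 ML/d = 0.5324 m³/s.
Mass flux = Q·C = 0.5324 m³/s × 2.03 g/m³ = 1.081 g/s.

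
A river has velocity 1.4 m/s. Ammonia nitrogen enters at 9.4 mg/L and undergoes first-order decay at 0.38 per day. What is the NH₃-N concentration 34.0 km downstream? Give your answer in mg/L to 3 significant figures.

8.45 mg/L

Travel time t = 34.0 km / 1.4 m/s = 3.4e+04/1.4 = 2.429e+04 s = 0.2811 d.
First-order decay: C = 9.4·exp(−0.38·0.2811) = 9.4·0.8987 = 8.448 mg/L.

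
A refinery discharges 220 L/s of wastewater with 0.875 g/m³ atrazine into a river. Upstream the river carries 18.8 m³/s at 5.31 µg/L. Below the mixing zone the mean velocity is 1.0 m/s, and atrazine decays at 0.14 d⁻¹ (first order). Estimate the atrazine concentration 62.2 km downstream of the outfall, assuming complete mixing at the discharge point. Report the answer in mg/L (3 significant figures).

0.0139 mg/L

220 L/s = 0.22 m³/s.
5.31 µg/L = 0.00531 mg/L.
After complete mixing, C₀ = (0.22·0.875 + 18.8·0.00531) / 19.02 = 0.01537 mg/L.
Travel time t = 6.22e+04 m / 1.0 m/s = 6.22e+04 s = 0.7199 d.
C = 0.01537·exp(−0.14·0.7199) = 0.01537·0.9041 = 0.0139 mg/L.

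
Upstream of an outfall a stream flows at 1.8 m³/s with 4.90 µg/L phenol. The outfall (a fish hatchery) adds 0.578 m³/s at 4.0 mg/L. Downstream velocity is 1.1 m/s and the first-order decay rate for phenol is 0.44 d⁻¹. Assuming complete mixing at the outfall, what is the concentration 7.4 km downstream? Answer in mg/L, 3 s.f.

0.943 mg/L

4.90 µg/L = 0.0049 mg/L.
After complete mixing, C₀ = (0.578·4 + 1.8·0.0049) / 2.378 = 0.976 mg/L.
Travel time t = 7400 m / 1.1 m/s = 6727 s = 0.07786 d.
C = 0.976·exp(−0.44·0.07786) = 0.976·0.9663 = 0.9431 mg/L.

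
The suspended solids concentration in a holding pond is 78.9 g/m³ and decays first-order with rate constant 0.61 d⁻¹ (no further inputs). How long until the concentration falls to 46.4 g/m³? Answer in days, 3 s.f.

t = ln(C₀/C)/k = ln(78.9/46.4)/0.61 = 0.5309/0.61 = 0.8703 d.

0.870 d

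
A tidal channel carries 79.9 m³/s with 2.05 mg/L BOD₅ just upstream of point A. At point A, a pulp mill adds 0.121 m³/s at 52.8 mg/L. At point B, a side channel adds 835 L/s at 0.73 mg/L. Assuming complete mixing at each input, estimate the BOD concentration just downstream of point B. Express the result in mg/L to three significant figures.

After input A: C = (79.9·2.05 + 0.121·52.8) / 80.02 = 2.127 mg/L.
835 L/s = 0.835 m³/s.
After input B: C = (80.02·2.127 + 0.835·0.73) / 80.86 = 2.112 mg/L.

2.11 mg/L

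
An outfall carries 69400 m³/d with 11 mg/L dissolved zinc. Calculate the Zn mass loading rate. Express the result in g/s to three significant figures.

69400 m³/d = 0.8032 m³/s.
Mass flux = Q·C = 0.8032 m³/s × 11 g/m³ = 8.836 g/s.

8.84 g/s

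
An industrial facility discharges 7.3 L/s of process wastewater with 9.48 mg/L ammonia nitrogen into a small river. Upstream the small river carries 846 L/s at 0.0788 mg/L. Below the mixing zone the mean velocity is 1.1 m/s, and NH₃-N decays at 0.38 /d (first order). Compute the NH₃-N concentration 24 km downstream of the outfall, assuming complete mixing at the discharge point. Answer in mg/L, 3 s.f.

7.3 L/s = 0.0073 m³/s.
846 L/s = 0.846 m³/s.
After complete mixing, C₀ = (0.0073·9.48 + 0.846·0.0788) / 0.8533 = 0.1592 mg/L.
Travel time t = 2.4e+04 m / 1.1 m/s = 2.182e+04 s = 0.2525 d.
C = 0.1592·exp(−0.38·0.2525) = 0.1592·0.9085 = 0.1447 mg/L.

0.145 mg/L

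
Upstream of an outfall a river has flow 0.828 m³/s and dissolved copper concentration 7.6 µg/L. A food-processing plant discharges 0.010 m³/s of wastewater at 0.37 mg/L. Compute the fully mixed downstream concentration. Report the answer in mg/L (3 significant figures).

0.0119 mg/L

7.6 µg/L = 0.0076 mg/L.
Flow-weighted mixing gives C = (0.01·0.37 + 0.828·0.0076) / (0.01 + 0.828) = 0.009993/0.838 = 0.01192 mg/L.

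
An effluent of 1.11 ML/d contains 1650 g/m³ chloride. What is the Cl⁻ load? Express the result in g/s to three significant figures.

21.2 g/s

1.11 ML/d = 0.01285 m³/s.
Mass flux = Q·C = 0.01285 m³/s × 1650 g/m³ = 21.2 g/s.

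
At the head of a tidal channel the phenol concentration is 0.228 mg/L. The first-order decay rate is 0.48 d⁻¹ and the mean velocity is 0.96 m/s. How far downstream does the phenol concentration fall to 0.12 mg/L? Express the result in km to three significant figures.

111 km

From C = C₀·e^(−kt), t = ln(C₀/C)/k = ln(0.228/0.12)/0.48 = 0.6419/0.48 = 1.337 d.
Distance = v·t = 0.96 m/s × 1.155e+05 s = 1.109e+05 m = 110.9 km.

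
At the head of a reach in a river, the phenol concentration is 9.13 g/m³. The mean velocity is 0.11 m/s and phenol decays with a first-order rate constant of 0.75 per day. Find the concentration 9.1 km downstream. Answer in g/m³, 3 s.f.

4.45 g/m³

Travel time t = 9.1 km / 0.11 m/s = 9100/0.11 = 8.273e+04 s = 0.9575 d.
First-order decay: C = 9.13·exp(−0.75·0.9575) = 9.13·0.4877 = 4.452 g/m³.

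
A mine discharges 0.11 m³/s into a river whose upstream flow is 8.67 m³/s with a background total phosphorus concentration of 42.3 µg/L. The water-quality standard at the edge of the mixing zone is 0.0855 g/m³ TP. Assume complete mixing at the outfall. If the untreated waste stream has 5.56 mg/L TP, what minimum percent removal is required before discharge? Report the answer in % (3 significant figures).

42.3 µg/L = 0.0423 mg/L.
Mass balance: 0.0855·8.78 = 0.11·Cₑ + 8.67·0.0423.
Cₑ = (0.7507 − 0.3667) / 0.11 = 3.49 mg/L.
Required removal = 1 − 3.49/5.56 = 37.22 %.

37.2 %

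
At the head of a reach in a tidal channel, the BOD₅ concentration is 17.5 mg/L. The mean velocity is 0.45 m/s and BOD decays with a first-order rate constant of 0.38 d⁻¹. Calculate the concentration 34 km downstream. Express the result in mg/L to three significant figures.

Travel time t = 34 km / 0.45 m/s = 3.4e+04/0.45 = 7.556e+04 s = 0.8745 d.
First-order decay: C = 17.5·exp(−0.38·0.8745) = 17.5·0.7173 = 12.55 mg/L.

12.6 mg/L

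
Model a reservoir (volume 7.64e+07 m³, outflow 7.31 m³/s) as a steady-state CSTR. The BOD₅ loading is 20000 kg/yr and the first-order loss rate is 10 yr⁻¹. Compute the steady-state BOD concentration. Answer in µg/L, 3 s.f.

20.1 µg/L

Outflow Q = 7.31 m³/s × 3.156e+07 s/yr = 2.307e+08 m³/yr.
Steady-state CSTR mass balance: W = Q·C + k·V·C, so C = W/(Q + kV).
Q + kV = 2.307e+08 + 10·7.64e+07 = 9.947e+08 m³/yr.
C = 20000/9.947e+08 = 2.011e-05 kg/m³ = 0.02011 mg/L = 20.11 µg/L.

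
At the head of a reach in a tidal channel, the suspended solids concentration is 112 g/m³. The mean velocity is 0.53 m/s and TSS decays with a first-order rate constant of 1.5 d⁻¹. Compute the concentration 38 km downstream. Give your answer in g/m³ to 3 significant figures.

Travel time t = 38 km / 0.53 m/s = 3.8e+04/0.53 = 7.17e+04 s = 0.8298 d.
First-order decay: C = 112·exp(−1.5·0.8298) = 112·0.288 = 32.26 g/m³.

32.3 g/m³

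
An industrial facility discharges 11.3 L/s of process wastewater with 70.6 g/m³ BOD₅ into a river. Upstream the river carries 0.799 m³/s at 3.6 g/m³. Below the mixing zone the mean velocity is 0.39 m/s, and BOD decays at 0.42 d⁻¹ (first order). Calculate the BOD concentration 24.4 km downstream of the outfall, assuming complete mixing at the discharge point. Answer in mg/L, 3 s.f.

3.35 mg/L

11.3 L/s = 0.0113 m³/s.
After complete mixing, C₀ = (0.0113·70.6 + 0.799·3.6) / 0.8103 = 4.534 mg/L.
Travel time t = 2.44e+04 m / 0.39 m/s = 6.256e+04 s = 0.7241 d.
C = 4.534·exp(−0.42·0.7241) = 4.534·0.7378 = 3.345 mg/L.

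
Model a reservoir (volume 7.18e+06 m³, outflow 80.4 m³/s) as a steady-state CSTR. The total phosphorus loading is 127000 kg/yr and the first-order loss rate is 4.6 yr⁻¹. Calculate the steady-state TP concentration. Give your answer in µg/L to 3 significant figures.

49.4 µg/L

Outflow Q = 80.4 m³/s × 3.156e+07 s/yr = 2.537e+09 m³/yr.
Steady-state CSTR mass balance: W = Q·C + k·V·C, so C = W/(Q + kV).
Q + kV = 2.537e+09 + 4.6·7.18e+06 = 2.57e+09 m³/yr.
C = 127000/2.57e+09 = 4.941e-05 kg/m³ = 0.04941 mg/L = 49.41 µg/L.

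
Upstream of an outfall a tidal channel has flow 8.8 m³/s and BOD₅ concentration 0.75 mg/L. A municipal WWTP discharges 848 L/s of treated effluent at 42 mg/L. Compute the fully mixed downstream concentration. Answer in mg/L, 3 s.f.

4.38 mg/L

848 L/s = 0.848 m³/s.
By mass balance at complete mixing, C = (0.848·42 + 8.8·0.75) / (0.848 + 8.8) = 42.22/9.648 = 4.376 mg/L.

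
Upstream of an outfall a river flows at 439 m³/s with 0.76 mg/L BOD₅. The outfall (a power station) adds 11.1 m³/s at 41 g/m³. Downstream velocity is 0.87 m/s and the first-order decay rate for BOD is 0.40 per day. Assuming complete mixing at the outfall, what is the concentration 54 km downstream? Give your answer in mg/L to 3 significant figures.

After complete mixing, C₀ = (11.1·41 + 439·0.76) / 450.1 = 1.752 mg/L.
Travel time t = 5.4e+04 m / 0.87 m/s = 6.207e+04 s = 0.7184 d.
C = 1.752·exp(−0.40·0.7184) = 1.752·0.7502 = 1.315 mg/L.

1.31 mg/L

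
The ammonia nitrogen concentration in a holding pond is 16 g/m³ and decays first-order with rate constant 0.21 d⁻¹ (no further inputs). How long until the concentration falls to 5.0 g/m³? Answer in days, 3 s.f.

t = ln(C₀/C)/k = ln(16/5.0)/0.21 = 1.163/0.21 = 5.539 d.

5.54 d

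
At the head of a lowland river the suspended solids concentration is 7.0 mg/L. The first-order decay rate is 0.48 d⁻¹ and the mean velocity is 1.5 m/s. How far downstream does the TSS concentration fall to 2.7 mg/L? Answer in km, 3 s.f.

From C = C₀·e^(−kt), t = ln(C₀/C)/k = ln(7.0/2.7)/0.48 = 0.9527/0.48 = 1.985 d.
Distance = v·t = 1.5 m/s × 1.715e+05 s = 2.572e+05 m = 257.2 km.

257 km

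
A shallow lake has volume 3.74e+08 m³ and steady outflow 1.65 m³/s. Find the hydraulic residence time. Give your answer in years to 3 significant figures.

Q = 1.65 m³/s × 3.156e+07 s/yr = 5.207e+07 m³/yr.
Hydraulic residence time τ = V/Q = 3.74e+08/5.207e+07 = 7.183 yr.

7.18 yr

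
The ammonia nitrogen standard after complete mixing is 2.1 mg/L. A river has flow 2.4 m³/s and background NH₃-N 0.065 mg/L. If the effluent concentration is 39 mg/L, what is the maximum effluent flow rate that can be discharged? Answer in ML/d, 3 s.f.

11.4 ML/d

Mass balance at complete mixing: C_std·(Q_w + Q_r) = Q_w·C_e + Q_r·C_b.
Rearranging, Q_w = Q_r·(C_std − C_b)/(C_e − C_std) = 2.4·(2.1 − 0.065) / (39 − 2.1) = 0.1324 m³/s.
= 11.44 ML/d.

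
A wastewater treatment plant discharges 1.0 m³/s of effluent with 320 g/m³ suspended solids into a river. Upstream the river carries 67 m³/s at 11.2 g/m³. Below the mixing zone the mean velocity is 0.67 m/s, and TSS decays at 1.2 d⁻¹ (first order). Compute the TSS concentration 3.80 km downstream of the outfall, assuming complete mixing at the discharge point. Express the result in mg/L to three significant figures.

After complete mixing, C₀ = (1·320 + 67·11.2) / 68 = 15.74 mg/L.
Travel time t = 3800 m / 0.67 m/s = 5672 s = 0.06564 d.
C = 15.74·exp(−1.2·0.06564) = 15.74·0.9242 = 14.55 mg/L.

14.5 mg/L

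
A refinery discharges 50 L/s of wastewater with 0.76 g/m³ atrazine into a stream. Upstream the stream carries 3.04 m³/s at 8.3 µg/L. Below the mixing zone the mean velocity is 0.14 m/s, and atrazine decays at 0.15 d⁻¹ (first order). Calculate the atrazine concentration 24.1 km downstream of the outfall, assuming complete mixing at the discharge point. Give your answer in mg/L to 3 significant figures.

0.0152 mg/L

50 L/s = 0.05 m³/s.
8.3 µg/L = 0.0083 mg/L.
After complete mixing, C₀ = (0.05·0.76 + 3.04·0.0083) / 3.09 = 0.02046 mg/L.
Travel time t = 2.41e+04 m / 0.14 m/s = 1.721e+05 s = 1.992 d.
C = 0.02046·exp(−0.15·1.992) = 0.02046·0.7417 = 0.01518 mg/L.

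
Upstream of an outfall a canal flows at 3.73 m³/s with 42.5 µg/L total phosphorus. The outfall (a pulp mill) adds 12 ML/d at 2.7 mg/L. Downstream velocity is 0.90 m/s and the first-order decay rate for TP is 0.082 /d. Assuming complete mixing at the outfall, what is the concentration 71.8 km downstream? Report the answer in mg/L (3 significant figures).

0.128 mg/L

12 ML/d = 0.1389 m³/s.
42.5 µg/L = 0.0425 mg/L.
After complete mixing, C₀ = (0.1389·2.7 + 3.73·0.0425) / 3.869 = 0.1379 mg/L.
Travel time t = 7.18e+04 m / 0.90 m/s = 7.978e+04 s = 0.9234 d.
C = 0.1379·exp(−0.082·0.9234) = 0.1379·0.9271 = 0.1278 mg/L.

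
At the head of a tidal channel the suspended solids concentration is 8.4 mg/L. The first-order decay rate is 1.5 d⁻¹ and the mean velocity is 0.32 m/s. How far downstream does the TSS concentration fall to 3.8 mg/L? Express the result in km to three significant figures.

14.6 km

From C = C₀·e^(−kt), t = ln(C₀/C)/k = ln(8.4/3.8)/1.5 = 0.7932/1.5 = 0.5288 d.
Distance = v·t = 0.32 m/s × 4.569e+04 s = 1.462e+04 m = 14.62 km.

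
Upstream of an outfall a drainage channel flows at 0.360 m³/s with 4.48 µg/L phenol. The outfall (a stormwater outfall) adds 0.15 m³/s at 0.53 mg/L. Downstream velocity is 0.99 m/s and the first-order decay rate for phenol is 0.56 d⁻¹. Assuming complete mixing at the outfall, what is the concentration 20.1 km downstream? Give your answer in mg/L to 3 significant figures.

0.139 mg/L

4.48 µg/L = 0.00448 mg/L.
After complete mixing, C₀ = (0.15·0.53 + 0.36·0.00448) / 0.51 = 0.159 mg/L.
Travel time t = 2.01e+04 m / 0.99 m/s = 2.03e+04 s = 0.235 d.
C = 0.159·exp(−0.56·0.235) = 0.159·0.8767 = 0.1394 mg/L.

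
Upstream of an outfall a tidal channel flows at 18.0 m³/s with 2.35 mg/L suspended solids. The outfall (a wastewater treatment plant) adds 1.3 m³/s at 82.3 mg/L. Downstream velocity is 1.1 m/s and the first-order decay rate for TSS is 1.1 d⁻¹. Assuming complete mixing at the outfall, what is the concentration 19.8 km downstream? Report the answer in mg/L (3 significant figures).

6.15 mg/L

After complete mixing, C₀ = (1.3·82.3 + 18·2.35) / 19.3 = 7.735 mg/L.
Travel time t = 1.98e+04 m / 1.1 m/s = 1.8e+04 s = 0.2083 d.
C = 7.735·exp(−1.1·0.2083) = 7.735·0.7952 = 6.151 mg/L.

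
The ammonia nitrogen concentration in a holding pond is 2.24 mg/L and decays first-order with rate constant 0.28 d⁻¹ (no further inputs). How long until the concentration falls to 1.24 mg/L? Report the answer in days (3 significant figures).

2.11 d

t = ln(C₀/C)/k = ln(2.24/1.24)/0.28 = 0.5914/0.28 = 2.112 d.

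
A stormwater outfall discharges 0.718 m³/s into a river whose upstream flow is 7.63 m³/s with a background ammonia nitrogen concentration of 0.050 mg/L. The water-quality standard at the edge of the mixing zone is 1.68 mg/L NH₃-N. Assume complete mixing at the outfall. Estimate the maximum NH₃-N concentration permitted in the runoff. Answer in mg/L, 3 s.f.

Mass balance: 1.68·8.348 = 0.718·Cₑ + 7.63·0.05.
Cₑ = (14.02 − 0.3815) / 0.718 = 19 mg/L.

19.0 mg/L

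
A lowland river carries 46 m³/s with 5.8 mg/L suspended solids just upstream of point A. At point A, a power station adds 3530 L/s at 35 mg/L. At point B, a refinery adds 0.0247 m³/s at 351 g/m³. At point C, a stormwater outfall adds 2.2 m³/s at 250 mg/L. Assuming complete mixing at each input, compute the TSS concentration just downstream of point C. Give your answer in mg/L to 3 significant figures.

3530 L/s = 3.53 m³/s.
After input A: C = (46·5.8 + 3.53·35) / 49.53 = 7.881 mg/L.
After input B: C = (49.53·7.881 + 0.0247·351) / 49.55 = 8.052 mg/L.
After input C: C = (49.55·8.052 + 2.2·250) / 51.75 = 18.34 mg/L.

18.3 mg/L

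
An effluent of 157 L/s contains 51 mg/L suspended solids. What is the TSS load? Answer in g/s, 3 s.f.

157 L/s = 0.157 m³/s.
Mass flux = Q·C = 0.157 m³/s × 51 g/m³ = 8.007 g/s.

8.01 g/s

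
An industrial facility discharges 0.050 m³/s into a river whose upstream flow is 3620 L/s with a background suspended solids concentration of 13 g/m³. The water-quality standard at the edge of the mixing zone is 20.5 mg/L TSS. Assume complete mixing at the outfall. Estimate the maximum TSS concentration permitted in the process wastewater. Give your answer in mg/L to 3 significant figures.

563 mg/L

3620 L/s = 3.62 m³/s.
Mass balance: 20.5·3.67 = 0.05·Cₑ + 3.62·13.
Cₑ = (75.23 − 47.06) / 0.05 = 563.5 mg/L.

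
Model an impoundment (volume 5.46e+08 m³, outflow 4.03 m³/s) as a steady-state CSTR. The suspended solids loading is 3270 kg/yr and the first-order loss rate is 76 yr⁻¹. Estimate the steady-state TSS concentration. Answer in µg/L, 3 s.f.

Outflow Q = 4.03 m³/s × 3.156e+07 s/yr = 1.272e+08 m³/yr.
Steady-state CSTR mass balance: W = Q·C + k·V·C, so C = W/(Q + kV).
Q + kV = 1.272e+08 + 76·5.46e+08 = 4.162e+10 m³/yr.
C = 3270/4.162e+10 = 7.856e-08 kg/m³ = 7.856e-05 mg/L = 0.07856 µg/L.

0.0786 µg/L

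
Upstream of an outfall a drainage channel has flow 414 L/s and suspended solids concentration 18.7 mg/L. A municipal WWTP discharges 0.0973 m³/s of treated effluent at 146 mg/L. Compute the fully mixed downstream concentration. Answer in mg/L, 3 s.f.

42.9 mg/L

414 L/s = 0.414 m³/s.
Conservation of mass across the mixing zone: C = (0.0973·146 + 0.414·18.7) / (0.0973 + 0.414) = 21.95/0.5113 = 42.93 mg/L.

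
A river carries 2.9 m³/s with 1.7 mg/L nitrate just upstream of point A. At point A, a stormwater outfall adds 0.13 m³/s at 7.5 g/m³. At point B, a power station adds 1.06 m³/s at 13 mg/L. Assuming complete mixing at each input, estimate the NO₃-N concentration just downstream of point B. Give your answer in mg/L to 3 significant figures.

After input A: C = (2.9·1.7 + 0.13·7.5) / 3.03 = 1.949 mg/L.
After input B: C = (3.03·1.949 + 1.06·13) / 4.09 = 4.813 mg/L.

4.81 mg/L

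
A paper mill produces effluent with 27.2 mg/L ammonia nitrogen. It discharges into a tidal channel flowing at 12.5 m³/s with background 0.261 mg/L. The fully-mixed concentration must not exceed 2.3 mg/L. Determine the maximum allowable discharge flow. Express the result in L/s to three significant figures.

Mass balance at complete mixing: C_std·(Q_w + Q_r) = Q_w·C_e + Q_r·C_b.
Rearranging, Q_w = Q_r·(C_std − C_b)/(C_e − C_std) = 12.5·(2.3 − 0.261) / (27.2 − 2.3) = 1.024 m³/s.
= 1024 L/s.

1020 L/s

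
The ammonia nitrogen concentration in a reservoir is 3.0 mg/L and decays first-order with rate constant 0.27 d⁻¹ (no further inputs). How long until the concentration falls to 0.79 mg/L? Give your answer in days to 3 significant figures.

t = ln(C₀/C)/k = ln(3.0/0.79)/0.27 = 1.334/0.27 = 4.942 d.

4.94 d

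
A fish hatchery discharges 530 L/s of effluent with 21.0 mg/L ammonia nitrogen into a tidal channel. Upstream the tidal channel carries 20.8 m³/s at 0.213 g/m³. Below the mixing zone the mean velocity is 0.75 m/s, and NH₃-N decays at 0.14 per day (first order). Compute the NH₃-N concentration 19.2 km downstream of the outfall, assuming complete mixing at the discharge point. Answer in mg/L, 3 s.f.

530 L/s = 0.53 m³/s.
After complete mixing, C₀ = (0.53·21 + 20.8·0.213) / 21.33 = 0.7295 mg/L.
Travel time t = 1.92e+04 m / 0.75 m/s = 2.56e+04 s = 0.2963 d.
C = 0.7295·exp(−0.14·0.2963) = 0.7295·0.9594 = 0.6999 mg/L.

0.700 mg/L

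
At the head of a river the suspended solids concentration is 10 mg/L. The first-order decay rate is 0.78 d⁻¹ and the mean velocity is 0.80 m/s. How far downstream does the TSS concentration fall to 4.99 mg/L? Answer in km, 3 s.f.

From C = C₀·e^(−kt), t = ln(C₀/C)/k = ln(10/4.99)/0.78 = 0.6951/0.78 = 0.8912 d.
Distance = v·t = 0.80 m/s × 7.7e+04 s = 6.16e+04 m = 61.6 km.

61.6 km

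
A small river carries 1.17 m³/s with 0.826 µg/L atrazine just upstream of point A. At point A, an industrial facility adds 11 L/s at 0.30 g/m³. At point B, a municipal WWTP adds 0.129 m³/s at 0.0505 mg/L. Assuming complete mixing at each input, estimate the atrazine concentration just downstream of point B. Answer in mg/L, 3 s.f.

0.00823 mg/L

0.826 µg/L = 0.000826 mg/L.
11 L/s = 0.011 m³/s.
After input A: C = (1.17·0.000826 + 0.011·0.3) / 1.181 = 0.003613 mg/L.
After input B: C = (1.181·0.003613 + 0.129·0.0505) / 1.31 = 0.00823 mg/L.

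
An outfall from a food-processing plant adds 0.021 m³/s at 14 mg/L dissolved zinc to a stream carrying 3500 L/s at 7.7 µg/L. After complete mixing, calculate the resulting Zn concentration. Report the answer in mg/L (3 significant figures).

0.0912 mg/L

3500 L/s = 3.5 m³/s.
7.7 µg/L = 0.0077 mg/L.
Flow-weighted mixing gives C = (0.021·14 + 3.5·0.0077) / (0.021 + 3.5) = 0.321/3.521 = 0.09115 mg/L.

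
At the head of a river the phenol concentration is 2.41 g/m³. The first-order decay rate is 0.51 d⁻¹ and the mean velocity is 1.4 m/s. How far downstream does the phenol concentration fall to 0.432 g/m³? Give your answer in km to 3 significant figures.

From C = C₀·e^(−kt), t = ln(C₀/C)/k = ln(2.41/0.432)/0.51 = 1.719/0.51 = 3.371 d.
Distance = v·t = 1.4 m/s × 2.912e+05 s = 4.077e+05 m = 407.7 km.

408 km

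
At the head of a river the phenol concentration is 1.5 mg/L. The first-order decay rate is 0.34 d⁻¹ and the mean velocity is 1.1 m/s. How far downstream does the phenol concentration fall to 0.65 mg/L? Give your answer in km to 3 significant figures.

234 km

From C = C₀·e^(−kt), t = ln(C₀/C)/k = ln(1.5/0.65)/0.34 = 0.8362/0.34 = 2.46 d.
Distance = v·t = 1.1 m/s × 2.125e+05 s = 2.338e+05 m = 233.8 km.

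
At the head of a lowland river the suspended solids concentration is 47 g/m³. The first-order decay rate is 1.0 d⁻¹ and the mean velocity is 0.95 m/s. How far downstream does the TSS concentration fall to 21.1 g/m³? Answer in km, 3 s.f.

From C = C₀·e^(−kt), t = ln(C₀/C)/k = ln(47/21.1)/1.0 = 0.8009/1.0 = 0.8009 d.
Distance = v·t = 0.95 m/s × 6.92e+04 s = 6.574e+04 m = 65.74 km.

65.7 km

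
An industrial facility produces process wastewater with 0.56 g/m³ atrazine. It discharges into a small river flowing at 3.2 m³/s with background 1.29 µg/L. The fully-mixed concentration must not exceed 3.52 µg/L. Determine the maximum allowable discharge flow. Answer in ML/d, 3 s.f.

1.11 ML/d

1.29 µg/L = 0.00129 mg/L.
3.52 µg/L = 0.00352 mg/L.
Mass balance at complete mixing: C_std·(Q_w + Q_r) = Q_w·C_e + Q_r·C_b.
Rearranging, Q_w = Q_r·(C_std − C_b)/(C_e − C_std) = 3.2·(0.00352 − 0.00129) / (0.56 − 0.00352) = 0.01282 m³/s.
= 1.108 ML/d.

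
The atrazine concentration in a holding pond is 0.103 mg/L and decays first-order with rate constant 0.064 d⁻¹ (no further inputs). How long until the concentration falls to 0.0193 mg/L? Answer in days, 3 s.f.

t = ln(C₀/C)/k = ln(0.103/0.0193)/0.064 = 1.675/0.064 = 26.17 d.

26.2 d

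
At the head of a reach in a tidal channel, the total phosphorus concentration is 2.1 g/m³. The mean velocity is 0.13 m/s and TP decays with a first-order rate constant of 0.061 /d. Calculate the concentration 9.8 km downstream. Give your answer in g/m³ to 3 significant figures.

Travel time t = 9.8 km / 0.13 m/s = 9800/0.13 = 7.538e+04 s = 0.8725 d.
First-order decay: C = 2.1·exp(−0.061·0.8725) = 2.1·0.9482 = 1.991 g/m³.

1.99 g/m³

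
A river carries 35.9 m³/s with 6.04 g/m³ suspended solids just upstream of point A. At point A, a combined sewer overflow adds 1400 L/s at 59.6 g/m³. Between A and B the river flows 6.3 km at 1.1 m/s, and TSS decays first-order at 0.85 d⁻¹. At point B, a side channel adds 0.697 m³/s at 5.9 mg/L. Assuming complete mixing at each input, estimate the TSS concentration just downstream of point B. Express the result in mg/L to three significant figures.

7.58 mg/L

1400 L/s = 1.4 m³/s.
After input A: C = (35.9·6.04 + 1.4·59.6) / 37.3 = 8.05 mg/L.
Over the 6.3 km reach to input B (t = 5727 s = 0.06629 d), decay gives C = 8.05·exp(−0.85·0.06629) = 7.609 mg/L.
After input B: C = (37.3·7.609 + 0.697·5.9) / 38 = 7.578 mg/L.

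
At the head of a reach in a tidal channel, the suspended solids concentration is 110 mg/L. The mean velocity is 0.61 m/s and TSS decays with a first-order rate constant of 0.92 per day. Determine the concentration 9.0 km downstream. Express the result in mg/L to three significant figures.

94.0 mg/L

Travel time t = 9.0 km / 0.61 m/s = 9000/0.61 = 1.475e+04 s = 0.1708 d.
First-order decay: C = 110·exp(−0.92·0.1708) = 110·0.8546 = 94.01 mg/L.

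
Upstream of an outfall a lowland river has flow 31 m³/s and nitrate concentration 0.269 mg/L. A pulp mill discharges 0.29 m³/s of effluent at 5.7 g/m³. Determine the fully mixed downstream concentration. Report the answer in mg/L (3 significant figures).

Conservation of mass across the mixing zone: C = (0.29·5.7 + 31·0.269) / (0.29 + 31) = 9.992/31.29 = 0.3193 mg/L.

0.319 mg/L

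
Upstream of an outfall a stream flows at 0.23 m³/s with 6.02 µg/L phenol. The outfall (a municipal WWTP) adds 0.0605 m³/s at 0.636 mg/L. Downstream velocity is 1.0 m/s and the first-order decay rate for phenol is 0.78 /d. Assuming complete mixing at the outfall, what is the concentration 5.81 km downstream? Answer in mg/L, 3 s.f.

6.02 µg/L = 0.00602 mg/L.
After complete mixing, C₀ = (0.0605·0.636 + 0.23·0.00602) / 0.2905 = 0.1372 mg/L.
Travel time t = 5810 m / 1.0 m/s = 5810 s = 0.06725 d.
C = 0.1372·exp(−0.78·0.06725) = 0.1372·0.9489 = 0.1302 mg/L.

0.130 mg/L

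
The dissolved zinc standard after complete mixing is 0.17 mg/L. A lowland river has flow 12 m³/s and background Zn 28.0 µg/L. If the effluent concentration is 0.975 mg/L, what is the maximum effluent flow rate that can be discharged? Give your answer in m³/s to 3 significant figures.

28.0 µg/L = 0.028 mg/L.
Mass balance at complete mixing: C_std·(Q_w + Q_r) = Q_w·C_e + Q_r·C_b.
Rearranging, Q_w = Q_r·(C_std − C_b)/(C_e − C_std) = 12·(0.17 − 0.028) / (0.975 − 0.17) = 2.117 m³/s.

2.12 m³/s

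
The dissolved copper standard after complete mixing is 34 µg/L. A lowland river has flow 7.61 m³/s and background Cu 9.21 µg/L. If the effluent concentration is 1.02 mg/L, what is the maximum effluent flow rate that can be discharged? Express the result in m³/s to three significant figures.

0.191 m³/s

9.21 µg/L = 0.00921 mg/L.
34 µg/L = 0.034 mg/L.
Mass balance at complete mixing: C_std·(Q_w + Q_r) = Q_w·C_e + Q_r·C_b.
Rearranging, Q_w = Q_r·(C_std − C_b)/(C_e − C_std) = 7.61·(0.034 − 0.00921) / (1.02 − 0.034) = 0.1913 m³/s.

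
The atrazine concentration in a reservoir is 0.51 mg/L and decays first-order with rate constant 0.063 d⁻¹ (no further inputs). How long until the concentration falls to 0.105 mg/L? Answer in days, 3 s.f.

25.1 d

t = ln(C₀/C)/k = ln(0.51/0.105)/0.063 = 1.58/0.063 = 25.09 d.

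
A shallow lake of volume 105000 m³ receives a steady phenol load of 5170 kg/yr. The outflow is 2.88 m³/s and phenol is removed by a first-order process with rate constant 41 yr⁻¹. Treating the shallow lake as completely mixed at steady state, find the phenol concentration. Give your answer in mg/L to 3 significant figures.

0.0543 mg/L

Outflow Q = 2.88 m³/s × 3.156e+07 s/yr = 9.089e+07 m³/yr.
Steady-state CSTR mass balance: W = Q·C + k·V·C, so C = W/(Q + kV).
Q + kV = 9.089e+07 + 41·105000 = 9.519e+07 m³/yr.
C = 5170/9.519e+07 = 5.431e-05 kg/m³ = 0.05431 mg/L.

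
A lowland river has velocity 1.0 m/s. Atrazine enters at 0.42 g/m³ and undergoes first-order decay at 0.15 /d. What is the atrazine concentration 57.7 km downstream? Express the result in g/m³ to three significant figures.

0.380 g/m³

Travel time t = 57.7 km / 1.0 m/s = 5.77e+04/1.0 = 5.77e+04 s = 0.6678 d.
First-order decay: C = 0.42·exp(−0.15·0.6678) = 0.42·0.9047 = 0.38 g/m³.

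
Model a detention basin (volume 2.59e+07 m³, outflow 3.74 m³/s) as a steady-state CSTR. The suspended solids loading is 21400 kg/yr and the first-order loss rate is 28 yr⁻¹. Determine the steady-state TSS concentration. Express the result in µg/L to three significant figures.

25.4 µg/L

Outflow Q = 3.74 m³/s × 3.156e+07 s/yr = 1.18e+08 m³/yr.
Steady-state CSTR mass balance: W = Q·C + k·V·C, so C = W/(Q + kV).
Q + kV = 1.18e+08 + 28·2.59e+07 = 8.432e+08 m³/yr.
C = 21400/8.432e+08 = 2.538e-05 kg/m³ = 0.02538 mg/L = 25.38 µg/L.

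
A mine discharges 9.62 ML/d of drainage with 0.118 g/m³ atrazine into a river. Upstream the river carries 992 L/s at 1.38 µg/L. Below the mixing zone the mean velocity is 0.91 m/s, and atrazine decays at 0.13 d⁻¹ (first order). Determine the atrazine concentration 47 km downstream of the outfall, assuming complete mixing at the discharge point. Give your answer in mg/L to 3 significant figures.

9.62 ML/d = 0.1113 m³/s.
992 L/s = 0.992 m³/s.
1.38 µg/L = 0.00138 mg/L.
After complete mixing, C₀ = (0.1113·0.118 + 0.992·0.00138) / 1.103 = 0.01315 mg/L.
Travel time t = 4.7e+04 m / 0.91 m/s = 5.165e+04 s = 0.5978 d.
C = 0.01315·exp(−0.13·0.5978) = 0.01315·0.9252 = 0.01217 mg/L.

0.0122 mg/L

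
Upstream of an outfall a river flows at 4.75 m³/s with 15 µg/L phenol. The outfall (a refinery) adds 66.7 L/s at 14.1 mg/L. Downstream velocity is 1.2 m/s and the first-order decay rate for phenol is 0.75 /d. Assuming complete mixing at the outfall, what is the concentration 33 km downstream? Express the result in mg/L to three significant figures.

0.165 mg/L

66.7 L/s = 0.0667 m³/s.
15 µg/L = 0.015 mg/L.
After complete mixing, C₀ = (0.0667·14.1 + 4.75·0.015) / 4.817 = 0.21 mg/L.
Travel time t = 3.3e+04 m / 1.2 m/s = 2.75e+04 s = 0.3183 d.
C = 0.21·exp(−0.75·0.3183) = 0.21·0.7876 = 0.1654 mg/L.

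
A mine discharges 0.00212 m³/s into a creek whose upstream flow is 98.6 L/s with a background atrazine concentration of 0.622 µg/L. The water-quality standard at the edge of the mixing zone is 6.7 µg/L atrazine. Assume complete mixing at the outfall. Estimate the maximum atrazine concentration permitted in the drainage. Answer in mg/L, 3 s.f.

0.289 mg/L

98.6 L/s = 0.0986 m³/s.
0.622 µg/L = 0.000622 mg/L.
6.7 µg/L = 0.0067 mg/L.
Mass balance: 0.0067·0.1007 = 0.00212·Cₑ + 0.0986·0.000622.
Cₑ = (0.0006748 − 6.133e-05) / 0.00212 = 0.2894 mg/L.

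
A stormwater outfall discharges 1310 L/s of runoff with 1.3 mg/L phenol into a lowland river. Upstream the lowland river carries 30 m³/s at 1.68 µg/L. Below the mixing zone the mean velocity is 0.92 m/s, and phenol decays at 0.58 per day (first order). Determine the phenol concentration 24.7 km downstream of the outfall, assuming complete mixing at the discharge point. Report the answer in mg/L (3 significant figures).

1310 L/s = 1.31 m³/s.
1.68 µg/L = 0.00168 mg/L.
After complete mixing, C₀ = (1.31·1.3 + 30·0.00168) / 31.31 = 0.056 mg/L.
Travel time t = 2.47e+04 m / 0.92 m/s = 2.685e+04 s = 0.3107 d.
C = 0.056·exp(−0.58·0.3107) = 0.056·0.8351 = 0.04677 mg/L.

0.0468 mg/L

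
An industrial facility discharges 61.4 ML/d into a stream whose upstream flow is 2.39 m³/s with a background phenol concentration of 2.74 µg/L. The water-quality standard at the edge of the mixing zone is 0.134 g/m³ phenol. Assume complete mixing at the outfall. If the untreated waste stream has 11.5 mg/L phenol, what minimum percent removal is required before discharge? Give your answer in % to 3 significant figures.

61.4 ML/d = 0.7106 m³/s.
2.74 µg/L = 0.00274 mg/L.
Mass balance: 0.134·3.101 = 0.7106·Cₑ + 2.39·0.00274.
Cₑ = (0.4155 − 0.006549) / 0.7106 = 0.5754 mg/L.
Required removal = 1 − 0.5754/11.5 = 95 %.

95.0 %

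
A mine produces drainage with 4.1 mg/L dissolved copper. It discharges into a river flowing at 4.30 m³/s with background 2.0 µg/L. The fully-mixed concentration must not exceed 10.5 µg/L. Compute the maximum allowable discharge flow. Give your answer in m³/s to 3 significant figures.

2.0 µg/L = 0.002 mg/L.
10.5 µg/L = 0.0105 mg/L.
Mass balance at complete mixing: C_std·(Q_w + Q_r) = Q_w·C_e + Q_r·C_b.
Rearranging, Q_w = Q_r·(C_std − C_b)/(C_e − C_std) = 4.30·(0.0105 − 0.002) / (4.1 − 0.0105) = 0.008938 m³/s.

0.00894 m³/s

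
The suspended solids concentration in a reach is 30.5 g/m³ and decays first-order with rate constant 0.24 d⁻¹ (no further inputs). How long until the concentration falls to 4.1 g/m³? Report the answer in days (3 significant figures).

t = ln(C₀/C)/k = ln(30.5/4.1)/0.24 = 2.007/0.24 = 8.361 d.

8.36 d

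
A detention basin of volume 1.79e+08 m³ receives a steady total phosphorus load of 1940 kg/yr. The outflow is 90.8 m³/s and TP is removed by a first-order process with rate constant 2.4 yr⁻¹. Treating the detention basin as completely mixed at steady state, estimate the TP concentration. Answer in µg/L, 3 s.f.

Outflow Q = 90.8 m³/s × 3.156e+07 s/yr = 2.865e+09 m³/yr.
Steady-state CSTR mass balance: W = Q·C + k·V·C, so C = W/(Q + kV).
Q + kV = 2.865e+09 + 2.4·1.79e+08 = 3.295e+09 m³/yr.
C = 1940/3.295e+09 = 5.888e-07 kg/m³ = 0.0005888 mg/L = 0.5888 µg/L.

0.589 µg/L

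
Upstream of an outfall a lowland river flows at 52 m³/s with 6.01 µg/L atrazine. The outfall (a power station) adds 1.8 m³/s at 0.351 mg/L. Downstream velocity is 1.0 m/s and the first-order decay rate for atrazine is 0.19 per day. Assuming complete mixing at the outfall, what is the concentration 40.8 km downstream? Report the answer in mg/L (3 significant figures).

6.01 µg/L = 0.00601 mg/L.
After complete mixing, C₀ = (1.8·0.351 + 52·0.00601) / 53.8 = 0.01755 mg/L.
Travel time t = 4.08e+04 m / 1.0 m/s = 4.08e+04 s = 0.4722 d.
C = 0.01755·exp(−0.19·0.4722) = 0.01755·0.9142 = 0.01605 mg/L.

0.0160 mg/L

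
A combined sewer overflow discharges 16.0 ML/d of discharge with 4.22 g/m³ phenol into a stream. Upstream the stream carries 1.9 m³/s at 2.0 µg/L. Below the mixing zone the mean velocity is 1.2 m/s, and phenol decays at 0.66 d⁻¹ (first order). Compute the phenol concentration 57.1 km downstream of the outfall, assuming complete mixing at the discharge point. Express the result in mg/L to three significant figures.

0.262 mg/L

16.0 ML/d = 0.1852 m³/s.
2.0 µg/L = 0.002 mg/L.
After complete mixing, C₀ = (0.1852·4.22 + 1.9·0.002) / 2.085 = 0.3766 mg/L.
Travel time t = 5.71e+04 m / 1.2 m/s = 4.758e+04 s = 0.5507 d.
C = 0.3766·exp(−0.66·0.5507) = 0.3766·0.6952 = 0.2618 mg/L.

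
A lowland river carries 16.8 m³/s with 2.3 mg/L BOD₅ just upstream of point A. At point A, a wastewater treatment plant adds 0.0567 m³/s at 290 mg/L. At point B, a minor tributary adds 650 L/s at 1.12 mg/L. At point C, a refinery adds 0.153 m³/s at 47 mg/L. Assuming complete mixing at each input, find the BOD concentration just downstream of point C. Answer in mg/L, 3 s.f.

3.57 mg/L

After input A: C = (16.8·2.3 + 0.0567·290) / 16.86 = 3.268 mg/L.
650 L/s = 0.65 m³/s.
After input B: C = (16.86·3.268 + 0.65·1.12) / 17.51 = 3.188 mg/L.
After input C: C = (17.51·3.188 + 0.153·47) / 17.66 = 3.568 mg/L.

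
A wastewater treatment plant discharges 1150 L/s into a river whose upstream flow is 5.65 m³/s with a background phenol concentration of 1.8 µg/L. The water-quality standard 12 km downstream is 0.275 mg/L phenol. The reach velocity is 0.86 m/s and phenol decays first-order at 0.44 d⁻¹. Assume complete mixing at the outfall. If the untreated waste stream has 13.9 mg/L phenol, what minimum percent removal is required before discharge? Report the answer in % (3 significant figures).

1150 L/s = 1.15 m³/s.
1.8 µg/L = 0.0018 mg/L.
Travel time to the compliance point: t = 1.2e+04/0.86 = 1.395e+04 s = 0.1615 d; decay factor exp(−0.44·0.1615) = 0.9314.
So the concentration just after mixing may be at most 0.275/0.9314 = 0.2953 mg/L.
Mass balance: 0.2953·6.8 = 1.15·Cₑ + 5.65·0.0018.
Cₑ = (2.008 − 0.01017) / 1.15 = 1.737 mg/L.
Required removal = 1 − 1.737/13.9 = 87.5 %.

87.5 %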